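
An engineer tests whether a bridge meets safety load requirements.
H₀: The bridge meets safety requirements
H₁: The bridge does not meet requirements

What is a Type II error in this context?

Answer: Declaring an unsafe bridge to be safe

Derivation:
A Type I error (probability α) occurs when we reject a true H₀.
A Type II error (probability β) occurs when we fail to reject a false H₀.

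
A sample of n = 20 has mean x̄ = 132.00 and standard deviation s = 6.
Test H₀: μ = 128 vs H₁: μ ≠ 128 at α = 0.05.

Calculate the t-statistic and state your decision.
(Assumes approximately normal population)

df = n - 1 = 19
SE = s/√n = 6/√20 = 1.3416
t = (x̄ - μ₀)/SE = (132.00 - 128)/1.3416 = 2.9815
Critical value: t_{0.025,19} = ±2.093
p-value ≈ 0.0077
Decision: reject H₀

Answer: t = 2.9815, reject H₀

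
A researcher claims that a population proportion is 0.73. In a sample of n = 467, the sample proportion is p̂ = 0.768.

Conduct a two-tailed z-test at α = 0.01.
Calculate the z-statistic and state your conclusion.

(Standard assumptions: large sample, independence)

Answer: z = 1.8497, fail to reject H₀

Derivation:
H₀: p = 0.73, H₁: p ≠ 0.73
Standard error: SE = √(p₀(1-p₀)/n) = √(0.73×0.27/467) = 0.020544
z-statistic: z = (p̂ - p₀)/SE = (0.768 - 0.73)/0.020544 = 1.8497
Critical value: z_0.005 = ±2.576
p-value = 0.0644
Decision: fail to reject H₀ at α = 0.01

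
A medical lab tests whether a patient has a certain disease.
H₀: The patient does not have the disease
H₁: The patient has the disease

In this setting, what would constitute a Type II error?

A Type I error (probability α) occurs when we reject a true H₀.
A Type II error (probability β) occurs when we fail to reject a false H₀.

Answer: Failing to diagnose a patient who actually has the disease (false negative)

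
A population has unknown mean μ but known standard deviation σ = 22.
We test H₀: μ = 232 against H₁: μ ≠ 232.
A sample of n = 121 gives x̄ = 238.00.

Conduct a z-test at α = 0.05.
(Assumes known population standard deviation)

Standard error: SE = σ/√n = 22/√121 = 2.0000
z-statistic: z = (x̄ - μ₀)/SE = (238.00 - 232)/2.0000 = 3.0000
Critical value: ±1.960
p-value = 0.0027
Decision: reject H₀

Answer: z = 3.0000, reject H₀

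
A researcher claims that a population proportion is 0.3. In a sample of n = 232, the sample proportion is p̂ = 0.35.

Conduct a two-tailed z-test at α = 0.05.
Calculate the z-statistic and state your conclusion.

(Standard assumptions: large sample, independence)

Answer: z = 1.6619, fail to reject H₀

Derivation:
H₀: p = 0.3, H₁: p ≠ 0.3
Standard error: SE = √(p₀(1-p₀)/n) = √(0.3×0.7/232) = 0.030086
z-statistic: z = (p̂ - p₀)/SE = (0.35 - 0.3)/0.030086 = 1.6619
Critical value: z_0.025 = ±1.960
p-value = 0.0965
Decision: fail to reject H₀ at α = 0.05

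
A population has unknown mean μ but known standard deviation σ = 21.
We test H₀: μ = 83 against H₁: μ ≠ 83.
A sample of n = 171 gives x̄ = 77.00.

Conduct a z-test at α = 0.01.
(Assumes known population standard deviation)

Answer: z = -3.7362, reject H₀

Derivation:
Standard error: SE = σ/√n = 21/√171 = 1.6059
z-statistic: z = (x̄ - μ₀)/SE = (77.00 - 83)/1.6059 = -3.7362
Critical value: ±2.576
p-value = 0.0002
Decision: reject H₀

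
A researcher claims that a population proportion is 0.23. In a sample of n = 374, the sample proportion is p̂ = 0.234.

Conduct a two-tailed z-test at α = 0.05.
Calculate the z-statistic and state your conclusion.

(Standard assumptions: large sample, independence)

H₀: p = 0.23, H₁: p ≠ 0.23
Standard error: SE = √(p₀(1-p₀)/n) = √(0.23×0.77/374) = 0.021761
z-statistic: z = (p̂ - p₀)/SE = (0.234 - 0.23)/0.021761 = 0.1838
Critical value: z_0.025 = ±1.960
p-value = 0.8542
Decision: fail to reject H₀ at α = 0.05

Answer: z = 0.1838, fail to reject H₀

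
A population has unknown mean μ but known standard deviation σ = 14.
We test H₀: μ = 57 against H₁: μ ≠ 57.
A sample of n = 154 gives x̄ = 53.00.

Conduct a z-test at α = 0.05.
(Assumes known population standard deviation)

Standard error: SE = σ/√n = 14/√154 = 1.1282
z-statistic: z = (x̄ - μ₀)/SE = (53.00 - 57)/1.1282 = -3.5455
Critical value: ±1.960
p-value = 0.0004
Decision: reject H₀

Answer: z = -3.5455, reject H₀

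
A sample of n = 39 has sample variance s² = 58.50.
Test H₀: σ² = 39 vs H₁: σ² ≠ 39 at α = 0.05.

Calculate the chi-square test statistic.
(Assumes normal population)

Answer: χ² = 57.0000, reject H₀

Derivation:
df = n - 1 = 38
χ² = (n-1)s²/σ₀² = 38×58.50/39 = 57.0000
Critical values: χ²_{0.975,38} = 22.878, χ²_{0.025,38} = 56.896
Rejection region: χ² < 22.878 or χ² > 56.896
Decision: reject H₀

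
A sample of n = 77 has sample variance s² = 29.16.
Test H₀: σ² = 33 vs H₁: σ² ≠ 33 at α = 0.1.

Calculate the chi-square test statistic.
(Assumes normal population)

df = n - 1 = 76
χ² = (n-1)s²/σ₀² = 76×29.16/33 = 67.1564
Critical values: χ²_{0.95,76} = 56.920, χ²_{0.05,76} = 97.351
Rejection region: χ² < 56.920 or χ² > 97.351
Decision: fail to reject H₀

Answer: χ² = 67.1564, fail to reject H₀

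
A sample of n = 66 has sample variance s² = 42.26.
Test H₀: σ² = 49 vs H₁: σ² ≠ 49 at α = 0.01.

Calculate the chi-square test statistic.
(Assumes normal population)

df = n - 1 = 65
χ² = (n-1)s²/σ₀² = 65×42.26/49 = 56.0592
Critical values: χ²_{0.995,65} = 39.383, χ²_{0.005,65} = 98.105
Rejection region: χ² < 39.383 or χ² > 98.105
Decision: fail to reject H₀

Answer: χ² = 56.0592, fail to reject H₀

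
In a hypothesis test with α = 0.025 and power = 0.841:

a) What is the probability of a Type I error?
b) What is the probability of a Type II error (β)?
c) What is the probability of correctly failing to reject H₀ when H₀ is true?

Answer: a) 0.025, b) 0.159, c) 0.975

Derivation:
a) Type I error probability = α = 0.025
b) Power = P(reject H₀ | H₁ true) = 1 - β = 0.841, so Type II error probability = β = 1 - Power = 0.159
c) P(fail to reject H₀ | H₀ true) = 1 - α = 0.975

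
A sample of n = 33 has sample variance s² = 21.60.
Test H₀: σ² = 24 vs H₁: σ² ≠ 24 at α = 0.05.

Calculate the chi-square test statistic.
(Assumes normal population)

Answer: χ² = 28.8000, fail to reject H₀

Derivation:
df = n - 1 = 32
χ² = (n-1)s²/σ₀² = 32×21.60/24 = 28.8000
Critical values: χ²_{0.975,32} = 18.291, χ²_{0.025,32} = 49.480
Rejection region: χ² < 18.291 or χ² > 49.480
Decision: fail to reject H₀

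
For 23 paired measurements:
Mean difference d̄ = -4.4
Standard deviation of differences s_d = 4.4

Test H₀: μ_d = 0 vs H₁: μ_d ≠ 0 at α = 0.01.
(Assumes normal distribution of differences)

Answer: t = -4.7956, reject H₀

Derivation:
df = n - 1 = 22
SE = s_d/√n = 4.4/√23 = 0.9175
t = d̄/SE = -4.4/0.9175 = -4.7956
Critical value: t_{0.005,22} = ±2.819
p-value ≈ 0.0001
Decision: reject H₀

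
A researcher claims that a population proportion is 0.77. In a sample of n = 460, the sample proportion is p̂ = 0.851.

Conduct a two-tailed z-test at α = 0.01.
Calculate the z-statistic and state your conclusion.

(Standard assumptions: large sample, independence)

H₀: p = 0.77, H₁: p ≠ 0.77
Standard error: SE = √(p₀(1-p₀)/n) = √(0.77×0.23/460) = 0.019621
z-statistic: z = (p̂ - p₀)/SE = (0.851 - 0.77)/0.019621 = 4.1282
Critical value: z_0.005 = ±2.576
p-value < 0.0001
Decision: reject H₀ at α = 0.01

Answer: z = 4.1282, reject H₀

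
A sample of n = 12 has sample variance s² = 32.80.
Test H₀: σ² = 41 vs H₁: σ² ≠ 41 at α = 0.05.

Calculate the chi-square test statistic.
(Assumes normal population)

df = n - 1 = 11
χ² = (n-1)s²/σ₀² = 11×32.80/41 = 8.8000
Critical values: χ²_{0.975,11} = 3.816, χ²_{0.025,11} = 21.920
Rejection region: χ² < 3.816 or χ² > 21.920
Decision: fail to reject H₀

Answer: χ² = 8.8000, fail to reject H₀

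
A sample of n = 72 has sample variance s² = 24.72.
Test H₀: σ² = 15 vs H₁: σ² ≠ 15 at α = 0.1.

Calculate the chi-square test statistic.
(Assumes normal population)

Answer: χ² = 117.0080, reject H₀

Derivation:
df = n - 1 = 71
χ² = (n-1)s²/σ₀² = 71×24.72/15 = 117.0080
Critical values: χ²_{0.95,71} = 52.600, χ²_{0.05,71} = 91.670
Rejection region: χ² < 52.600 or χ² > 91.670
Decision: reject H₀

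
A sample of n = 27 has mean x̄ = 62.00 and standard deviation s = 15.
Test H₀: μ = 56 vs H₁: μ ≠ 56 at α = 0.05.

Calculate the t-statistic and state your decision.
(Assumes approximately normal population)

df = n - 1 = 26
SE = s/√n = 15/√27 = 2.8868
t = (x̄ - μ₀)/SE = (62.00 - 56)/2.8868 = 2.0784
Critical value: t_{0.025,26} = ±2.056
p-value ≈ 0.0477
Decision: reject H₀

Answer: t = 2.0784, reject H₀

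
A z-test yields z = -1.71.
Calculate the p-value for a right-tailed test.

Answer: p-value ≈ 0.9564

Derivation:
For z = -1.71:
p = P(Z > -1.71) = 1 - Φ(-1.71) = 0.9564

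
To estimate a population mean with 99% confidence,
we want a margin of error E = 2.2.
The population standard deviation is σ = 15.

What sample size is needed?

Answer: n = 309

Derivation:
z_0.005 = 2.576
n = (z×σ/E)² = (2.576×15/2.2)²
n = 308.4813
Round up: n = 309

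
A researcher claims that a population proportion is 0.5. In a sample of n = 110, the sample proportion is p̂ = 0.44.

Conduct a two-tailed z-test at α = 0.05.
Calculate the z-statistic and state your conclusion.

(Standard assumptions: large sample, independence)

Answer: z = -1.2586, fail to reject H₀

Derivation:
H₀: p = 0.5, H₁: p ≠ 0.5
Standard error: SE = √(p₀(1-p₀)/n) = √(0.5×0.5/110) = 0.047673
z-statistic: z = (p̂ - p₀)/SE = (0.44 - 0.5)/0.047673 = -1.2586
Critical value: z_0.025 = ±1.960
p-value = 0.2082
Decision: fail to reject H₀ at α = 0.05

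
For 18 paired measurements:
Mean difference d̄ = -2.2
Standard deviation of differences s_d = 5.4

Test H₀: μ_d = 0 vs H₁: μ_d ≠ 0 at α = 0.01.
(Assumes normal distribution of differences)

Answer: t = -1.7285, fail to reject H₀

Derivation:
df = n - 1 = 17
SE = s_d/√n = 5.4/√18 = 1.2728
t = d̄/SE = -2.2/1.2728 = -1.7285
Critical value: t_{0.005,17} = ±2.898
p-value ≈ 0.1020
Decision: fail to reject H₀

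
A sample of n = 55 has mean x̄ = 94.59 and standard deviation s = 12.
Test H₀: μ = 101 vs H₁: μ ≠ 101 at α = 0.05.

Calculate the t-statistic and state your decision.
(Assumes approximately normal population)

df = n - 1 = 54
SE = s/√n = 12/√55 = 1.6181
t = (x̄ - μ₀)/SE = (94.59 - 101)/1.6181 = -3.9614
Critical value: t_{0.025,54} = ±2.005
p-value ≈ 0.0002
Decision: reject H₀

Answer: t = -3.9614, reject H₀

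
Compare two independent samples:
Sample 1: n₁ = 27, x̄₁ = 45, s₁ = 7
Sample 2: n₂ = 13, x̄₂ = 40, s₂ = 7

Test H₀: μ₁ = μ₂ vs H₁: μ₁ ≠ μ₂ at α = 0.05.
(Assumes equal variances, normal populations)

Answer: t = 2.1159, reject H₀

Derivation:
Pooled variance: s²_p = [26×7² + 12×7²]/(38) = 49.0000
s_p = 7.0000
SE = s_p×√(1/n₁ + 1/n₂) = 7.0000×√(1/27 + 1/13) = 2.3631
t = (x̄₁ - x̄₂)/SE = (45 - 40)/2.3631 = 2.1159
df = 38, t-critical = ±2.024
Decision: reject H₀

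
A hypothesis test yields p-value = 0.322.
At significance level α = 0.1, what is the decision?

Answer: fail to reject H₀

Derivation:
Compare p-value to α:
0.322 ≥ 0.1
Decision: fail to reject H₀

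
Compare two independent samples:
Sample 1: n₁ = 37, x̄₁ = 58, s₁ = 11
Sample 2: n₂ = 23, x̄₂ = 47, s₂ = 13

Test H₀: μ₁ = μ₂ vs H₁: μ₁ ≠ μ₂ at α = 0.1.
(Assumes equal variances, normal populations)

Answer: t = 3.5111, reject H₀

Derivation:
Pooled variance: s²_p = [36×11² + 22×13²]/(58) = 139.2069
s_p = 11.7986
SE = s_p×√(1/n₁ + 1/n₂) = 11.7986×√(1/37 + 1/23) = 3.1329
t = (x̄₁ - x̄₂)/SE = (58 - 47)/3.1329 = 3.5111
df = 58, t-critical = ±1.672
Decision: reject H₀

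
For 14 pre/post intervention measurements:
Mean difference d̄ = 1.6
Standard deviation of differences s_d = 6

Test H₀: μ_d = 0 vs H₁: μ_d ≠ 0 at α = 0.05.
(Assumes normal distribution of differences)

df = n - 1 = 13
SE = s_d/√n = 6/√14 = 1.6036
t = d̄/SE = 1.6/1.6036 = 0.9978
Critical value: t_{0.025,13} = ±2.160
p-value ≈ 0.3366
Decision: fail to reject H₀

Answer: t = 0.9978, fail to reject H₀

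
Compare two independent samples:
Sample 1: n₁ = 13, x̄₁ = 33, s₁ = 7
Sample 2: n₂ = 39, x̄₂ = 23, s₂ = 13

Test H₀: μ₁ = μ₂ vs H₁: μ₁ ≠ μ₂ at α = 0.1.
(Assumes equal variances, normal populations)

Pooled variance: s²_p = [12×7² + 38×13²]/(50) = 140.2000
s_p = 11.8406
SE = s_p×√(1/n₁ + 1/n₂) = 11.8406×√(1/13 + 1/39) = 3.7920
t = (x̄₁ - x̄₂)/SE = (33 - 23)/3.7920 = 2.6371
df = 50, t-critical = ±1.676
Decision: reject H₀

Answer: t = 2.6371, reject H₀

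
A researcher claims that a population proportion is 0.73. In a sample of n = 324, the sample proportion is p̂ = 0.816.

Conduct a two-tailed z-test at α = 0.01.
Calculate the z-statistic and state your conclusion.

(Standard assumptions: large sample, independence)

Answer: z = 3.4869, reject H₀

Derivation:
H₀: p = 0.73, H₁: p ≠ 0.73
Standard error: SE = √(p₀(1-p₀)/n) = √(0.73×0.27/324) = 0.024664
z-statistic: z = (p̂ - p₀)/SE = (0.816 - 0.73)/0.024664 = 3.4869
Critical value: z_0.005 = ±2.576
p-value = 0.0005
Decision: reject H₀ at α = 0.01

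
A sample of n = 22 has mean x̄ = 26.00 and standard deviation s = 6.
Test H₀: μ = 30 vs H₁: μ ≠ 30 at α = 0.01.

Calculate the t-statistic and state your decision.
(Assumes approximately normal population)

Answer: t = -3.1270, reject H₀

Derivation:
df = n - 1 = 21
SE = s/√n = 6/√22 = 1.2792
t = (x̄ - μ₀)/SE = (26.00 - 30)/1.2792 = -3.1270
Critical value: t_{0.005,21} = ±2.831
p-value ≈ 0.0051
Decision: reject H₀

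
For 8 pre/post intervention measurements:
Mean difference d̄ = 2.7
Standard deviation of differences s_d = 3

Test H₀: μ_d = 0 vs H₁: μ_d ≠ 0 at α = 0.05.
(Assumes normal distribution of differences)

Answer: t = 2.5455, reject H₀

Derivation:
df = n - 1 = 7
SE = s_d/√n = 3/√8 = 1.0607
t = d̄/SE = 2.7/1.0607 = 2.5455
Critical value: t_{0.025,7} = ±2.365
p-value ≈ 0.0384
Decision: reject H₀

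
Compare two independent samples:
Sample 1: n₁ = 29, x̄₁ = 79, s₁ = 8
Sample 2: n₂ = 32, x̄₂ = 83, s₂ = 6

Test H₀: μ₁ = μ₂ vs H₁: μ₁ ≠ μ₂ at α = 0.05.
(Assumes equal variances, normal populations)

Answer: t = -2.2223, reject H₀

Derivation:
Pooled variance: s²_p = [28×8² + 31×6²]/(59) = 49.2881
s_p = 7.0205
SE = s_p×√(1/n₁ + 1/n₂) = 7.0205×√(1/29 + 1/32) = 1.7999
t = (x̄₁ - x̄₂)/SE = (79 - 83)/1.7999 = -2.2223
df = 59, t-critical = ±2.001
Decision: reject H₀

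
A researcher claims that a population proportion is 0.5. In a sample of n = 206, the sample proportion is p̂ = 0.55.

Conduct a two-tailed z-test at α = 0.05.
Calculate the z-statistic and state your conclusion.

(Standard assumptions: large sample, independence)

Answer: z = 1.4353, fail to reject H₀

Derivation:
H₀: p = 0.5, H₁: p ≠ 0.5
Standard error: SE = √(p₀(1-p₀)/n) = √(0.5×0.5/206) = 0.034837
z-statistic: z = (p̂ - p₀)/SE = (0.55 - 0.5)/0.034837 = 1.4353
Critical value: z_0.025 = ±1.960
p-value = 0.1512
Decision: fail to reject H₀ at α = 0.05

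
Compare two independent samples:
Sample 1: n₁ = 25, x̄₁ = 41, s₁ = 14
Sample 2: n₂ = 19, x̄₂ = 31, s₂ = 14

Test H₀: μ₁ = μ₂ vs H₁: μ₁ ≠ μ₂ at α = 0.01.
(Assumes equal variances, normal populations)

Pooled variance: s²_p = [24×14² + 18×14²]/(42) = 196.0000
s_p = 14.0000
SE = s_p×√(1/n₁ + 1/n₂) = 14.0000×√(1/25 + 1/19) = 4.2610
t = (x̄₁ - x̄₂)/SE = (41 - 31)/4.2610 = 2.3469
df = 42, t-critical = ±2.698
Decision: fail to reject H₀

Answer: t = 2.3469, fail to reject H₀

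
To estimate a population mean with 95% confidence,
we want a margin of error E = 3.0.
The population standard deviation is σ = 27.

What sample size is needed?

z_0.025 = 1.960
n = (z×σ/E)² = (1.960×27/3.0)²
n = 311.1696
Round up: n = 312

Answer: n = 312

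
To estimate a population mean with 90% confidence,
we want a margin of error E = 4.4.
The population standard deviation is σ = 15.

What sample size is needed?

z_0.05 = 1.645
n = (z×σ/E)² = (1.645×15/4.4)²
n = 31.4492
Round up: n = 32

Answer: n = 32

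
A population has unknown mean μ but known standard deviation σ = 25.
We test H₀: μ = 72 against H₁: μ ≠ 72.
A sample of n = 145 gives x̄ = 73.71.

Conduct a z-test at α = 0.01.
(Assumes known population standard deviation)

Standard error: SE = σ/√n = 25/√145 = 2.0761
z-statistic: z = (x̄ - μ₀)/SE = (73.71 - 72)/2.0761 = 0.8237
Critical value: ±2.576
p-value = 0.4101
Decision: fail to reject H₀

Answer: z = 0.8237, fail to reject H₀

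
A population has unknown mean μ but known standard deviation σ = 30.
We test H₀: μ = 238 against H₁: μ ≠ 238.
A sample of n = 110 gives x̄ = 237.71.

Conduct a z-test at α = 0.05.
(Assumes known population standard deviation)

Standard error: SE = σ/√n = 30/√110 = 2.8604
z-statistic: z = (x̄ - μ₀)/SE = (237.71 - 238)/2.8604 = -0.1014
Critical value: ±1.960
p-value = 0.9192
Decision: fail to reject H₀

Answer: z = -0.1014, fail to reject H₀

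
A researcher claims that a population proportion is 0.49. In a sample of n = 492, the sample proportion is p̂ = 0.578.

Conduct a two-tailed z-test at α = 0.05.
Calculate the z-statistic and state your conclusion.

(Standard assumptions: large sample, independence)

H₀: p = 0.49, H₁: p ≠ 0.49
Standard error: SE = √(p₀(1-p₀)/n) = √(0.49×0.51/492) = 0.022537
z-statistic: z = (p̂ - p₀)/SE = (0.578 - 0.49)/0.022537 = 3.9047
Critical value: z_0.025 = ±1.960
p-value = 0.0001
Decision: reject H₀ at α = 0.05

Answer: z = 3.9047, reject H₀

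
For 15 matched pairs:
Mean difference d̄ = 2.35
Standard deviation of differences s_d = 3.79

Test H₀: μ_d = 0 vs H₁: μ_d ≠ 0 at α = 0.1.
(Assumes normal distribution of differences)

df = n - 1 = 14
SE = s_d/√n = 3.79/√15 = 0.9786
t = d̄/SE = 2.35/0.9786 = 2.4014
Critical value: t_{0.05,14} = ±1.761
p-value ≈ 0.0308
Decision: reject H₀

Answer: t = 2.4014, reject H₀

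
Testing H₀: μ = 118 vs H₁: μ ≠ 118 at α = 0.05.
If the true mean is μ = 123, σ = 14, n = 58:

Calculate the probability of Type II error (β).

Answer: β ≈ 0.2237

Derivation:
SE = σ/√n = 14/√58 = 1.8383
Critical values: μ₀ ± z_0.025×SE = 118 ± 1.960×1.8383
Acceptance region: (114.3969, 121.6031)
Under H₁ (μ = 123): z_high = (121.6031 - 123)/1.8383 = -0.7599, z_low = (114.3969 - 123)/1.8383 = -4.6799
β = P(not reject | H₁) = Φ(-0.7599) - Φ(-4.6799) ≈ 0.2237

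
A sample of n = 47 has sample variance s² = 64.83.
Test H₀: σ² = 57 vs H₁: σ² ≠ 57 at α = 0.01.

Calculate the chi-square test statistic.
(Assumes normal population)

df = n - 1 = 46
χ² = (n-1)s²/σ₀² = 46×64.83/57 = 52.3189
Critical values: χ²_{0.995,46} = 25.041, χ²_{0.005,46} = 74.437
Rejection region: χ² < 25.041 or χ² > 74.437
Decision: fail to reject H₀

Answer: χ² = 52.3189, fail to reject H₀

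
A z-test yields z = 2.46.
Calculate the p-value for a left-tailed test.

Answer: p-value ≈ 0.9931

Derivation:
For z = 2.46:
p = P(Z < 2.46) = Φ(2.46) = 0.9931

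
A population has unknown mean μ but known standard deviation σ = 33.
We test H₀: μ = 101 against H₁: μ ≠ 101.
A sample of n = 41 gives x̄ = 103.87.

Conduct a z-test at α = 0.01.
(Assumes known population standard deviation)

Answer: z = 0.5569, fail to reject H₀

Derivation:
Standard error: SE = σ/√n = 33/√41 = 5.1537
z-statistic: z = (x̄ - μ₀)/SE = (103.87 - 101)/5.1537 = 0.5569
Critical value: ±2.576
p-value = 0.5776
Decision: fail to reject H₀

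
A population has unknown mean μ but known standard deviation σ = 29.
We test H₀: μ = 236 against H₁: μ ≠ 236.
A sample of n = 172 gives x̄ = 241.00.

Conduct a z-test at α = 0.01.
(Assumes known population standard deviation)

Standard error: SE = σ/√n = 29/√172 = 2.2112
z-statistic: z = (x̄ - μ₀)/SE = (241.00 - 236)/2.2112 = 2.2612
Critical value: ±2.576
p-value = 0.0237
Decision: fail to reject H₀

Answer: z = 2.2612, fail to reject H₀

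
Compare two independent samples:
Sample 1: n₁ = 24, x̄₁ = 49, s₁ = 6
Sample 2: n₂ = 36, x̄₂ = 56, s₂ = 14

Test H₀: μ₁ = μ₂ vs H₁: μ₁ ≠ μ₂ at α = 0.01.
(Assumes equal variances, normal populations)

Answer: t = -2.3072, fail to reject H₀

Derivation:
Pooled variance: s²_p = [23×6² + 35×14²]/(58) = 132.5517
s_p = 11.5131
SE = s_p×√(1/n₁ + 1/n₂) = 11.5131×√(1/24 + 1/36) = 3.0340
t = (x̄₁ - x̄₂)/SE = (49 - 56)/3.0340 = -2.3072
df = 58, t-critical = ±2.663
Decision: fail to reject H₀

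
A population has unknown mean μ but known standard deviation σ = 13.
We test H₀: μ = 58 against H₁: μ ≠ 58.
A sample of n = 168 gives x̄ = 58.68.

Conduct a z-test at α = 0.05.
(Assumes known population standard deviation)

Answer: z = 0.6780, fail to reject H₀

Derivation:
Standard error: SE = σ/√n = 13/√168 = 1.0030
z-statistic: z = (x̄ - μ₀)/SE = (58.68 - 58)/1.0030 = 0.6780
Critical value: ±1.960
p-value = 0.4978
Decision: fail to reject H₀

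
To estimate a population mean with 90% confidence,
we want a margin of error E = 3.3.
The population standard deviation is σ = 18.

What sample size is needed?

Answer: n = 81

Derivation:
z_0.05 = 1.645
n = (z×σ/E)² = (1.645×18/3.3)²
n = 80.5098
Round up: n = 81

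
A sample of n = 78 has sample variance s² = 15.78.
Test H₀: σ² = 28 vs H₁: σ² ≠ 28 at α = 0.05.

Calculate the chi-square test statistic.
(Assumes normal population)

Answer: χ² = 43.3950, reject H₀

Derivation:
df = n - 1 = 77
χ² = (n-1)s²/σ₀² = 77×15.78/28 = 43.3950
Critical values: χ²_{0.975,77} = 54.623, χ²_{0.025,77} = 103.158
Rejection region: χ² < 54.623 or χ² > 103.158
Decision: reject H₀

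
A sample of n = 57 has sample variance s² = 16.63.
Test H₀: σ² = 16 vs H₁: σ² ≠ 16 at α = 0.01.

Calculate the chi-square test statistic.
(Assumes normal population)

df = n - 1 = 56
χ² = (n-1)s²/σ₀² = 56×16.63/16 = 58.2050
Critical values: χ²_{0.995,56} = 32.490, χ²_{0.005,56} = 86.994
Rejection region: χ² < 32.490 or χ² > 86.994
Decision: fail to reject H₀

Answer: χ² = 58.2050, fail to reject H₀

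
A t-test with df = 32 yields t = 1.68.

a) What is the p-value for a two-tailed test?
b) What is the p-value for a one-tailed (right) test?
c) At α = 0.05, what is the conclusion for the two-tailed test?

Answer: a) 0.1027, b) 0.0513, c) fail to reject H₀

Derivation:
Using t-distribution with df = 32:
a) Two-tailed: p = 2×P(T > 1.68) = 0.1027
b) One-tailed: p = P(T > 1.68) = 0.0513
c) 0.1027 ≥ 0.05, fail to reject H₀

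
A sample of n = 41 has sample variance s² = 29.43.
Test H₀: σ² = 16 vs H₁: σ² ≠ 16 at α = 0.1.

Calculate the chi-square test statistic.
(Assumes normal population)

Answer: χ² = 73.5750, reject H₀

Derivation:
df = n - 1 = 40
χ² = (n-1)s²/σ₀² = 40×29.43/16 = 73.5750
Critical values: χ²_{0.95,40} = 26.509, χ²_{0.05,40} = 55.758
Rejection region: χ² < 26.509 or χ² > 55.758
Decision: reject H₀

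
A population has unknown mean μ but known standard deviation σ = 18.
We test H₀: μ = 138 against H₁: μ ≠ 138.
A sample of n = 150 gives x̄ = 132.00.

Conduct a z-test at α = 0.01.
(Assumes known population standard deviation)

Standard error: SE = σ/√n = 18/√150 = 1.4697
z-statistic: z = (x̄ - μ₀)/SE = (132.00 - 138)/1.4697 = -4.0825
Critical value: ±2.576
p-value < 0.0001
Decision: reject H₀

Answer: z = -4.0825, reject H₀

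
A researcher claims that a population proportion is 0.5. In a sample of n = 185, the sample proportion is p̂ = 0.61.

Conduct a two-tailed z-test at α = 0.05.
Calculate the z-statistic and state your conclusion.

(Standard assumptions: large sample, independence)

H₀: p = 0.5, H₁: p ≠ 0.5
Standard error: SE = √(p₀(1-p₀)/n) = √(0.5×0.5/185) = 0.036761
z-statistic: z = (p̂ - p₀)/SE = (0.61 - 0.5)/0.036761 = 2.9923
Critical value: z_0.025 = ±1.960
p-value = 0.0028
Decision: reject H₀ at α = 0.05

Answer: z = 2.9923, reject H₀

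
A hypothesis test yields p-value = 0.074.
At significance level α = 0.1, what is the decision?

Compare p-value to α:
0.074 < 0.1
Decision: reject H₀

Answer: reject H₀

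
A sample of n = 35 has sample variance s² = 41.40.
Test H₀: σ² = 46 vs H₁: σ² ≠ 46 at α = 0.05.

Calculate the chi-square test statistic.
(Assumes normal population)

Answer: χ² = 30.6000, fail to reject H₀

Derivation:
df = n - 1 = 34
χ² = (n-1)s²/σ₀² = 34×41.40/46 = 30.6000
Critical values: χ²_{0.975,34} = 19.806, χ²_{0.025,34} = 51.966
Rejection region: χ² < 19.806 or χ² > 51.966
Decision: fail to reject H₀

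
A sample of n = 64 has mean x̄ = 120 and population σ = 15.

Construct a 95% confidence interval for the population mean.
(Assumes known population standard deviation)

Answer: (116.3250, 123.6750)

Derivation:
Confidence level: 95%, α = 0.05
z_0.025 = 1.960
SE = σ/√n = 15/√64 = 1.8750
Margin of error = 1.960 × 1.8750 = 3.6750
CI: x̄ ± margin = 120 ± 3.6750
CI: (116.3250, 123.6750)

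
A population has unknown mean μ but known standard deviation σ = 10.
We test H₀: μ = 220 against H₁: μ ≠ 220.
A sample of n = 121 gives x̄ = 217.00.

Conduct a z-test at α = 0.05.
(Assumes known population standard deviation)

Answer: z = -3.3000, reject H₀

Derivation:
Standard error: SE = σ/√n = 10/√121 = 0.9091
z-statistic: z = (x̄ - μ₀)/SE = (217.00 - 220)/0.9091 = -3.3000
Critical value: ±1.960
p-value = 0.0010
Decision: reject H₀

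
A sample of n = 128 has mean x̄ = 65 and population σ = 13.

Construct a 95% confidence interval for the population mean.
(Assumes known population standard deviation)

Answer: (62.7480, 67.2520)

Derivation:
Confidence level: 95%, α = 0.05
z_0.025 = 1.960
SE = σ/√n = 13/√128 = 1.1490
Margin of error = 1.960 × 1.1490 = 2.2520
CI: x̄ ± margin = 65 ± 2.2520
CI: (62.7480, 67.2520)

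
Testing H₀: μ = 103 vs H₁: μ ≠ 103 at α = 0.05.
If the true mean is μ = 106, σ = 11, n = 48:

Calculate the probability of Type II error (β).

SE = σ/√n = 11/√48 = 1.5877
Critical values: μ₀ ± z_0.025×SE = 103 ± 1.960×1.5877
Acceptance region: (99.8881, 106.1119)
Under H₁ (μ = 106): z_high = (106.1119 - 106)/1.5877 = 0.0705, z_low = (99.8881 - 106)/1.5877 = -3.8495
β = P(not reject | H₁) = Φ(0.0705) - Φ(-3.8495) ≈ 0.5280

Answer: β ≈ 0.5280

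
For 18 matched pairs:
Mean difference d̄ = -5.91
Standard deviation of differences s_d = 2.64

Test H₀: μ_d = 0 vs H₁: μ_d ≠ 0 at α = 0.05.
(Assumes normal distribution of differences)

df = n - 1 = 17
SE = s_d/√n = 2.64/√18 = 0.6223
t = d̄/SE = -5.91/0.6223 = -9.4970
Critical value: t_{0.025,17} = ±2.110
p-value < 0.0001
Decision: reject H₀

Answer: t = -9.4970, reject H₀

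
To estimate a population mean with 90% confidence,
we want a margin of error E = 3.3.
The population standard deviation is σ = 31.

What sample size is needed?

z_0.05 = 1.645
n = (z×σ/E)² = (1.645×31/3.3)²
n = 238.7961
Round up: n = 239

Answer: n = 239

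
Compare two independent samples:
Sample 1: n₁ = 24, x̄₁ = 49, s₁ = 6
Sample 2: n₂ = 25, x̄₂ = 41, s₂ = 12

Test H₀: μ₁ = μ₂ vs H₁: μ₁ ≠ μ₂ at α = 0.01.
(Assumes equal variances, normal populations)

Pooled variance: s²_p = [23×6² + 24×12²]/(47) = 91.1489
s_p = 9.5472
SE = s_p×√(1/n₁ + 1/n₂) = 9.5472×√(1/24 + 1/25) = 2.7283
t = (x̄₁ - x̄₂)/SE = (49 - 41)/2.7283 = 2.9322
df = 47, t-critical = ±2.685
Decision: reject H₀

Answer: t = 2.9322, reject H₀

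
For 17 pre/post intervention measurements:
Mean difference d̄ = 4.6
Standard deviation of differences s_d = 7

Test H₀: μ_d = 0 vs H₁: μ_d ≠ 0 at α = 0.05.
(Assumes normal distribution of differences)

Answer: t = 2.7095, reject H₀

Derivation:
df = n - 1 = 16
SE = s_d/√n = 7/√17 = 1.6977
t = d̄/SE = 4.6/1.6977 = 2.7095
Critical value: t_{0.025,16} = ±2.120
p-value ≈ 0.0155
Decision: reject H₀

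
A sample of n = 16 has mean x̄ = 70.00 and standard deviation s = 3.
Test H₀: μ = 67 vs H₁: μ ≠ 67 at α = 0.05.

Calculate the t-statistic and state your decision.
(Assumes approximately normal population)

df = n - 1 = 15
SE = s/√n = 3/√16 = 0.7500
t = (x̄ - μ₀)/SE = (70.00 - 67)/0.7500 = 4.0000
Critical value: t_{0.025,15} = ±2.131
p-value ≈ 0.0012
Decision: reject H₀

Answer: t = 4.0000, reject H₀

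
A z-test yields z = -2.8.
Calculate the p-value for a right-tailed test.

Answer: p-value ≈ 0.9974

Derivation:
For z = -2.8:
p = P(Z > -2.8) = 1 - Φ(-2.8) = 0.9974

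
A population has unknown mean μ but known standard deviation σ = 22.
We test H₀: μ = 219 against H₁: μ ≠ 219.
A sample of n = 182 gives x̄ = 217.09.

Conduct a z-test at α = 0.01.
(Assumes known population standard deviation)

Answer: z = -1.1713, fail to reject H₀

Derivation:
Standard error: SE = σ/√n = 22/√182 = 1.6307
z-statistic: z = (x̄ - μ₀)/SE = (217.09 - 219)/1.6307 = -1.1713
Critical value: ±2.576
p-value = 0.2415
Decision: fail to reject H₀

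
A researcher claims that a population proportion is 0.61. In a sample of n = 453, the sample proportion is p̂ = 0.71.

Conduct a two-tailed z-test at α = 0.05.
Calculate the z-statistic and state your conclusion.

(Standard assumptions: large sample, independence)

Answer: z = 4.3638, reject H₀

Derivation:
H₀: p = 0.61, H₁: p ≠ 0.61
Standard error: SE = √(p₀(1-p₀)/n) = √(0.61×0.39/453) = 0.022916
z-statistic: z = (p̂ - p₀)/SE = (0.71 - 0.61)/0.022916 = 4.3638
Critical value: z_0.025 = ±1.960
p-value < 0.0001
Decision: reject H₀ at α = 0.05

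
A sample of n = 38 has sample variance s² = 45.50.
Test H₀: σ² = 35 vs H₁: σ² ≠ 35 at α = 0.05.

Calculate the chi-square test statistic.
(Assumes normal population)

Answer: χ² = 48.1000, fail to reject H₀

Derivation:
df = n - 1 = 37
χ² = (n-1)s²/σ₀² = 37×45.50/35 = 48.1000
Critical values: χ²_{0.975,37} = 22.106, χ²_{0.025,37} = 55.668
Rejection region: χ² < 22.106 or χ² > 55.668
Decision: fail to reject H₀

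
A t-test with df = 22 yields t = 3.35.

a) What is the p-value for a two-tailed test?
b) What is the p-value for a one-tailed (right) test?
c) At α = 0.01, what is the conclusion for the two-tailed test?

Using t-distribution with df = 22:
a) Two-tailed: p = 2×P(T > 3.35) = 0.0029
b) One-tailed: p = P(T > 3.35) = 0.0014
c) 0.0029 < 0.01, reject H₀

Answer: a) 0.0029, b) 0.0014, c) reject H₀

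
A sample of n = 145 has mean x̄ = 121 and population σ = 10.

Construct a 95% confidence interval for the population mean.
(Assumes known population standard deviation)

Confidence level: 95%, α = 0.05
z_0.025 = 1.960
SE = σ/√n = 10/√145 = 0.8305
Margin of error = 1.960 × 0.8305 = 1.6278
CI: x̄ ± margin = 121 ± 1.6278
CI: (119.3722, 122.6278)

Answer: (119.3722, 122.6278)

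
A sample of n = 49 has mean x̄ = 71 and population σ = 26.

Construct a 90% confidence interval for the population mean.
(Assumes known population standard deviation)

Confidence level: 90%, α = 0.1
z_0.05 = 1.645
SE = σ/√n = 26/√49 = 3.7143
Margin of error = 1.645 × 3.7143 = 6.1100
CI: x̄ ± margin = 71 ± 6.1100
CI: (64.8900, 77.1100)

Answer: (64.8900, 77.1100)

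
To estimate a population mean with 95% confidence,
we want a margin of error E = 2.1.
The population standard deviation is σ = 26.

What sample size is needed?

z_0.025 = 1.960
n = (z×σ/E)² = (1.960×26/2.1)²
n = 588.8711
Round up: n = 589

Answer: n = 589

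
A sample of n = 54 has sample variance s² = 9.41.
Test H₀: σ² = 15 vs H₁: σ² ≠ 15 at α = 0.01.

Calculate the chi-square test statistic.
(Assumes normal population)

Answer: χ² = 33.2487, fail to reject H₀

Derivation:
df = n - 1 = 53
χ² = (n-1)s²/σ₀² = 53×9.41/15 = 33.2487
Critical values: χ²_{0.995,53} = 30.230, χ²_{0.005,53} = 83.253
Rejection region: χ² < 30.230 or χ² > 83.253
Decision: fail to reject H₀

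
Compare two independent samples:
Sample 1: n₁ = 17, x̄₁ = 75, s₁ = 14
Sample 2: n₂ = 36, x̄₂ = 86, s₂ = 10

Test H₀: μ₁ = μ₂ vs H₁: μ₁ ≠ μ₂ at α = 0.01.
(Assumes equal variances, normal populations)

Pooled variance: s²_p = [16×14² + 35×10²]/(51) = 130.1176
s_p = 11.4069
SE = s_p×√(1/n₁ + 1/n₂) = 11.4069×√(1/17 + 1/36) = 3.3568
t = (x̄₁ - x̄₂)/SE = (75 - 86)/3.3568 = -3.2769
df = 51, t-critical = ±2.676
Decision: reject H₀

Answer: t = -3.2769, reject H₀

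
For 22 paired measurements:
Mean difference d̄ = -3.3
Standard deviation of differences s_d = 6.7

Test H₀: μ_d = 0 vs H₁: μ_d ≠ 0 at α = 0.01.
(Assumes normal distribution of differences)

Answer: t = -2.3103, fail to reject H₀

Derivation:
df = n - 1 = 21
SE = s_d/√n = 6.7/√22 = 1.4284
t = d̄/SE = -3.3/1.4284 = -2.3103
Critical value: t_{0.005,21} = ±2.831
p-value ≈ 0.0311
Decision: fail to reject H₀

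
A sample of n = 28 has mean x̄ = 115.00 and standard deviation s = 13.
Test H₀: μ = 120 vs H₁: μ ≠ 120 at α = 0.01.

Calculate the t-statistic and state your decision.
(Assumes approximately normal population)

df = n - 1 = 27
SE = s/√n = 13/√28 = 2.4568
t = (x̄ - μ₀)/SE = (115.00 - 120)/2.4568 = -2.0352
Critical value: t_{0.005,27} = ±2.771
p-value ≈ 0.0518
Decision: fail to reject H₀

Answer: t = -2.0352, fail to reject H₀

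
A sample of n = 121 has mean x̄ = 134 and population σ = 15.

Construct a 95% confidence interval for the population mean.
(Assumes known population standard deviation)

Confidence level: 95%, α = 0.05
z_0.025 = 1.960
SE = σ/√n = 15/√121 = 1.3636
Margin of error = 1.960 × 1.3636 = 2.6727
CI: x̄ ± margin = 134 ± 2.6727
CI: (131.3273, 136.6727)

Answer: (131.3273, 136.6727)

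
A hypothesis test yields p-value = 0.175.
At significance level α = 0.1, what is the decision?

Answer: fail to reject H₀

Derivation:
Compare p-value to α:
0.175 ≥ 0.1
Decision: fail to reject H₀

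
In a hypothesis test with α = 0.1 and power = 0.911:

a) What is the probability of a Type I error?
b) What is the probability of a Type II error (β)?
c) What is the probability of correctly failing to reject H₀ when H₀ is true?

a) Type I error probability = α = 0.1
b) Power = P(reject H₀ | H₁ true) = 1 - β = 0.911, so Type II error probability = β = 1 - Power = 0.089
c) P(fail to reject H₀ | H₀ true) = 1 - α = 0.9

Answer: a) 0.1, b) 0.089, c) 0.9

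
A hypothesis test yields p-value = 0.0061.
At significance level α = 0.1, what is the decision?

Answer: reject H₀

Derivation:
Compare p-value to α:
0.0061 < 0.1
Decision: reject H₀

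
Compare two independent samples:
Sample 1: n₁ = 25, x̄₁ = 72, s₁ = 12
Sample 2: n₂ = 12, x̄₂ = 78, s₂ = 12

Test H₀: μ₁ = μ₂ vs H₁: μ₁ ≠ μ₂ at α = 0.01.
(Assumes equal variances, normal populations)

Pooled variance: s²_p = [24×12² + 11×12²]/(35) = 144.0000
s_p = 12.0000
SE = s_p×√(1/n₁ + 1/n₂) = 12.0000×√(1/25 + 1/12) = 4.2143
t = (x̄₁ - x̄₂)/SE = (72 - 78)/4.2143 = -1.4237
df = 35, t-critical = ±2.724
Decision: fail to reject H₀

Answer: t = -1.4237, fail to reject H₀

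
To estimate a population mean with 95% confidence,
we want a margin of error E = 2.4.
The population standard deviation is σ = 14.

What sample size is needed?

Answer: n = 131

Derivation:
z_0.025 = 1.960
n = (z×σ/E)² = (1.960×14/2.4)²
n = 130.7211
Round up: n = 131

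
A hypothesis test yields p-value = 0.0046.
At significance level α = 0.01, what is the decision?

Answer: reject H₀

Derivation:
Compare p-value to α:
0.0046 < 0.01
Decision: reject H₀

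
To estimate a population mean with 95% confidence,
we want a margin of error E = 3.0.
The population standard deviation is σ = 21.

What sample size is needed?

Answer: n = 189

Derivation:
z_0.025 = 1.960
n = (z×σ/E)² = (1.960×21/3.0)²
n = 188.2384
Round up: n = 189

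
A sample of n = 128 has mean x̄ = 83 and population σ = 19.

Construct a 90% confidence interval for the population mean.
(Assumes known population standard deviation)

Answer: (80.2374, 85.7626)

Derivation:
Confidence level: 90%, α = 0.1
z_0.05 = 1.645
SE = σ/√n = 19/√128 = 1.6794
Margin of error = 1.645 × 1.6794 = 2.7626
CI: x̄ ± margin = 83 ± 2.7626
CI: (80.2374, 85.7626)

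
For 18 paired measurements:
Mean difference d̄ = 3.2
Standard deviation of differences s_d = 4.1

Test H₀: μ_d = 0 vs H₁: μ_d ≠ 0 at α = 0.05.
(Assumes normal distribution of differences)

Answer: t = 3.3113, reject H₀

Derivation:
df = n - 1 = 17
SE = s_d/√n = 4.1/√18 = 0.9664
t = d̄/SE = 3.2/0.9664 = 3.3113
Critical value: t_{0.025,17} = ±2.110
p-value ≈ 0.0041
Decision: reject H₀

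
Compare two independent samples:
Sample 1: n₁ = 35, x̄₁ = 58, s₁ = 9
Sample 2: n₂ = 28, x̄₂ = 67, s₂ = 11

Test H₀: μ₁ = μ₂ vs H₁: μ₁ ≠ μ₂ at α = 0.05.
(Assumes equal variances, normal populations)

Answer: t = -3.5728, reject H₀

Derivation:
Pooled variance: s²_p = [34×9² + 27×11²]/(61) = 98.7049
s_p = 9.9350
SE = s_p×√(1/n₁ + 1/n₂) = 9.9350×√(1/35 + 1/28) = 2.5190
t = (x̄₁ - x̄₂)/SE = (58 - 67)/2.5190 = -3.5728
df = 61, t-critical = ±2.000
Decision: reject H₀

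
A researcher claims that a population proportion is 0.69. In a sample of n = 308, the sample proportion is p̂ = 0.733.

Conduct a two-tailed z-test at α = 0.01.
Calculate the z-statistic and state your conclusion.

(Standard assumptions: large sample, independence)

Answer: z = 1.6317, fail to reject H₀

Derivation:
H₀: p = 0.69, H₁: p ≠ 0.69
Standard error: SE = √(p₀(1-p₀)/n) = √(0.69×0.31/308) = 0.026353
z-statistic: z = (p̂ - p₀)/SE = (0.733 - 0.69)/0.026353 = 1.6317
Critical value: z_0.005 = ±2.576
p-value = 0.1027
Decision: fail to reject H₀ at α = 0.01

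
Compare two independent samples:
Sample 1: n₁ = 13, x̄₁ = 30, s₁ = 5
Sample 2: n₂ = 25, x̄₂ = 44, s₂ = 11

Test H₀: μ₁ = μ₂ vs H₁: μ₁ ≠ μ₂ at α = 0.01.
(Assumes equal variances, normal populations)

Pooled variance: s²_p = [12×5² + 24×11²]/(36) = 89.0000
s_p = 9.4340
SE = s_p×√(1/n₁ + 1/n₂) = 9.4340×√(1/13 + 1/25) = 3.2259
t = (x̄₁ - x̄₂)/SE = (30 - 44)/3.2259 = -4.3399
df = 36, t-critical = ±2.719
Decision: reject H₀

Answer: t = -4.3399, reject H₀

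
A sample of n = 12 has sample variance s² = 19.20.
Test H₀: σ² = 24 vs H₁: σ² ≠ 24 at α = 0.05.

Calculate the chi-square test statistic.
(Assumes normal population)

Answer: χ² = 8.8000, fail to reject H₀

Derivation:
df = n - 1 = 11
χ² = (n-1)s²/σ₀² = 11×19.20/24 = 8.8000
Critical values: χ²_{0.975,11} = 3.816, χ²_{0.025,11} = 21.920
Rejection region: χ² < 3.816 or χ² > 21.920
Decision: fail to reject H₀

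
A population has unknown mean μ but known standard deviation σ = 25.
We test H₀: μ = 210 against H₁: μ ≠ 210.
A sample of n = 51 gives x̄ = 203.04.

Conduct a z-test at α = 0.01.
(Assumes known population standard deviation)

Standard error: SE = σ/√n = 25/√51 = 3.5007
z-statistic: z = (x̄ - μ₀)/SE = (203.04 - 210)/3.5007 = -1.9882
Critical value: ±2.576
p-value = 0.0468
Decision: fail to reject H₀

Answer: z = -1.9882, fail to reject H₀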